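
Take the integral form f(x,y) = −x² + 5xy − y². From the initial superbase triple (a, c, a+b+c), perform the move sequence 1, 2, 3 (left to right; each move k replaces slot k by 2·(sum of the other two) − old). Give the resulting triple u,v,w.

start (-1,-1,3) = (f(1,0),f(0,1),f(1,1))
replace slot 1: 2·((-1)+3) − (-1) = 5 → (5,-1,3)
replace slot 2: 2·(5+3) − (-1) = 17 → (5,17,3)
replace slot 3: 2·(5+17) − 3 = 41 → (5,17,41)

5,17,41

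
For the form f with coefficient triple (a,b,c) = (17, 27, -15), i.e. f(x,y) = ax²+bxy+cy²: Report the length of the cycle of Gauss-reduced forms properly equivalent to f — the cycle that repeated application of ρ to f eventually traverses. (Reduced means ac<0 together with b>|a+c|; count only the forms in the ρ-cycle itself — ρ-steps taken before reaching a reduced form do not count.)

D = 1749, ⌊√D⌋ = 41
river: ρ → (-15,33,11)
river: ρ → (11,33,-15)
river: ρ → (-15,27,17)
river: ρ → (17,41,-1)
river: ρ → (-1,41,17)
river: ρ → (17,27,-15)
ρ-cycle length = 6 (tail of 0 descent steps not counted)

6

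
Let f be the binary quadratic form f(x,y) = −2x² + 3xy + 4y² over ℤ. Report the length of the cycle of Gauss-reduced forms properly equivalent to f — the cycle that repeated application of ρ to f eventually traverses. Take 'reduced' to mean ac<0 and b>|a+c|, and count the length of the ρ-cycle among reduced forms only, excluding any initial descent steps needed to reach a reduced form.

D = 41, ⌊√D⌋ = 6
river: ρ → (4,5,-1)
river: ρ → (-1,5,4)
river: ρ → (4,3,-2)
river: ρ → (-2,5,2)
river: ρ → (2,3,-4)
river: ρ → (-4,5,1)
river: ρ → (1,5,-4)
river: ρ → (-4,3,2)
river: ρ → (2,5,-2)
river: ρ → (-2,3,4)
ρ-cycle length = 10 (tail of 0 descent steps not counted)

10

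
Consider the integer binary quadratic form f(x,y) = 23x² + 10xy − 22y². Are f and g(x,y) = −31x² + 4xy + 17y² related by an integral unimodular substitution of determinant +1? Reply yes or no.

D₁ = 2124, D₂ = 2124
river cycle of f (length 10): (-22, 34, 11), (11, 32, -25), (-25, 18, 18), (18, 18, -25), (-25, 32, 11), (11, 34, -22), (-22, 10, 23), (23, 36, -9), (-9, 36, 23), (23, 10, -22)
river cycle of g (length 6): (17, 30, -18), (-18, 42, 5), (5, 38, -34), (-34, 30, 9), (9, 42, -10), (-10, 38, 17)
cycles differ ⇒ inequivalent

no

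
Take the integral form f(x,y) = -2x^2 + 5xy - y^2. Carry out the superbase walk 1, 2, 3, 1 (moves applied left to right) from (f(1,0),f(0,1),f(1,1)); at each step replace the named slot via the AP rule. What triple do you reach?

start (-2,-1,2) = (f(1,0),f(0,1),f(1,1))
replace slot 1: 2·((-1)+2) − (-2) = 4 → (4,-1,2)
replace slot 2: 2·(4+2) − (-1) = 13 → (4,13,2)
replace slot 3: 2·(4+13) − 2 = 32 → (4,13,32)
replace slot 1: 2·(13+32) − 4 = 86 → (86,13,32)

86,13,32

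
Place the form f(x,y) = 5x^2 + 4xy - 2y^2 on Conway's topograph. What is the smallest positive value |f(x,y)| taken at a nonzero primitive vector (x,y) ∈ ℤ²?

river: ρ → (-2,4,5)
river: ρ → (5,6,-1)
river: ρ → (-1,6,5)
river: ρ → (5,4,-2)
closes: descent 0, river 4
min |a| on river = 1

1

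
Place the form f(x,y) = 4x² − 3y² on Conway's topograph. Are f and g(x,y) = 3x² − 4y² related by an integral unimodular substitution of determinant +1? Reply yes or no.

D₁ = 48, D₂ = 48
river cycle of f (length 2): (-3, 6, 1), (1, 6, -3)
river cycle of g (length 2): (3, 6, -1), (-1, 6, 3)
cycles differ ⇒ inequivalent

no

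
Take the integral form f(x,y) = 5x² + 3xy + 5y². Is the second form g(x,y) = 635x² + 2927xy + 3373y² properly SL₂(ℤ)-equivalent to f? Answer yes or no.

D₁ = -91, D₂ = -91
f: reduced (well bottom): (5,3,5) with a≤c, −a<b≤a
g: translate: b→387 (≡2927 mod 1270), so (635,2927,3373)→(635,387,59)
g: flip: (635,387,59)→(59,-387,635)
g: translate: b→-33 (≡-387 mod 118), so (59,-387,635)→(59,-33,5)
g: flip: (59,-33,5)→(5,33,59)
g: translate: b→3 (≡33 mod 10), so (5,33,59)→(5,3,5)
g: reduced (well bottom): (5,3,5) with a≤c, −a<b≤a
reduced forms (5, 3, 5) vs (5, 3, 5) ⇒ equivalent

yes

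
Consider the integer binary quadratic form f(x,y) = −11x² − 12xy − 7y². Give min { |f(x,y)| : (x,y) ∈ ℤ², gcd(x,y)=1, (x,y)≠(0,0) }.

translate: b→-10 (≡12 mod 22), so (11,12,7)→(11,-10,6)
flip: (11,-10,6)→(6,10,11)
translate: b→-2 (≡10 mod 12), so (6,10,11)→(6,-2,7)
reduced (well bottom): (6,-2,7) with a≤c, −a<b≤a
well minimum |f| = |-6| = 6 (negative-definite)

6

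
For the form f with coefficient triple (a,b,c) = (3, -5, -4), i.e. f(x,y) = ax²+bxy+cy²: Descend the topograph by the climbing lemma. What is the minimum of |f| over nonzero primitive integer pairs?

descent: ρ → (-4,5,3)  [lands on river]
river: ρ → (3,7,-2)
river: ρ → (-2,5,6)
river: ρ → (6,7,-1)
river: ρ → (-1,7,6)
river: ρ → (6,5,-2)
river: ρ → (-2,7,3)
river: ρ → (3,5,-4)
river: ρ → (-4,3,4)
river: ρ → (4,5,-3)
river: ρ → (-3,7,2)
river: ρ → (2,5,-6)
river: ρ → (-6,7,1)
river: ρ → (1,7,-6)
river: ρ → (-6,5,2)
river: ρ → (2,7,-3)
river: ρ → (-3,5,4)
river: ρ → (4,3,-4)
closes: descent 1, river 18
min |a| on river = 1

1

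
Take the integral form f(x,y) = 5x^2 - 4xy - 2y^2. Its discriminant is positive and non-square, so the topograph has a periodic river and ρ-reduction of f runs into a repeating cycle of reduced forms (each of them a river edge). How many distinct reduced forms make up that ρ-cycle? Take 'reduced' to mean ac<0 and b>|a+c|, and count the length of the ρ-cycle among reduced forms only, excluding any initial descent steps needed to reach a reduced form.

D = 56, ⌊√D⌋ = 7
descent: ρ → (-2,4,5)  [lands on river]
river: ρ → (5,6,-1)
river: ρ → (-1,6,5)
river: ρ → (5,4,-2)
ρ-cycle length = 4 (tail of 1 descent step not counted)

4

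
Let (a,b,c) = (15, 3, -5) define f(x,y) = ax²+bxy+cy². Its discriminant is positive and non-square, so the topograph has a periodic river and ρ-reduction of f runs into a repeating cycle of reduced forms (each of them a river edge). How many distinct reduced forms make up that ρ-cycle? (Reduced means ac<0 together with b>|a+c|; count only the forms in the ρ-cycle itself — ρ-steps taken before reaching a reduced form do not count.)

D = 309, ⌊√D⌋ = 17
descent: ρ → (-5,17,1)  [lands on river]
river: ρ → (1,17,-5)
river: ρ → (-5,13,7)
river: ρ → (7,15,-3)
river: ρ → (-3,15,7)
river: ρ → (7,13,-5)
ρ-cycle length = 6 (tail of 1 descent step not counted)

6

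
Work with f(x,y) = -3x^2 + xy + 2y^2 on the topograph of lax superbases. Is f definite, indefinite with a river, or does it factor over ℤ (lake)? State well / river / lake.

D = b²−4ac = 1² − 4·(-3)·2 = 25
D = 5² is a perfect square ⇒ form factors over ℤ ⇒ lakes

lake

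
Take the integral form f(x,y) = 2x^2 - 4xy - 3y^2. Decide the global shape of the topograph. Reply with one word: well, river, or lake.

D = b²−4ac = (-4)² − 4·2·(-3) = 40
D > 0 non-square ⇒ indefinite ⇒ periodic river

river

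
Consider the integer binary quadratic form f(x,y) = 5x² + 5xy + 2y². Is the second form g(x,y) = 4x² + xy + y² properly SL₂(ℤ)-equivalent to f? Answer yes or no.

D₁ = -15, D₂ = -15
f: flip: (5,5,2)→(2,-5,5)
f: translate: b→-1 (≡-5 mod 4), so (2,-5,5)→(2,-1,2)
f: flip: (2,-1,2)→(2,1,2)
f: reduced (well bottom): (2,1,2) with a≤c, −a<b≤a
g: flip: (4,1,1)→(1,-1,4)
g: translate: b→1 (≡-1 mod 2), so (1,-1,4)→(1,1,4)
g: reduced (well bottom): (1,1,4) with a≤c, −a<b≤a
reduced forms (2, 1, 2) vs (1, 1, 4) ⇒ inequivalent

no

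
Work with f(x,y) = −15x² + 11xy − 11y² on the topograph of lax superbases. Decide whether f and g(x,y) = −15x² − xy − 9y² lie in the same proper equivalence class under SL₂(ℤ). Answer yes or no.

D₁ = -539, D₂ = -539
f is negative-definite; reduce −f:
−f: flip: (15,-11,11)→(11,11,15)
−f: reduced (well bottom): (11,11,15) with a≤c, −a<b≤a
flip sign back: reduced form of f is (-11,-11,-15)
g is negative-definite; reduce −g:
−g: flip: (15,1,9)→(9,-1,15)
−g: reduced (well bottom): (9,-1,15) with a≤c, −a<b≤a
flip sign back: reduced form of g is (-9,1,-15)
reduced forms (-11, -11, -15) vs (-9, 1, -15) ⇒ inequivalent

no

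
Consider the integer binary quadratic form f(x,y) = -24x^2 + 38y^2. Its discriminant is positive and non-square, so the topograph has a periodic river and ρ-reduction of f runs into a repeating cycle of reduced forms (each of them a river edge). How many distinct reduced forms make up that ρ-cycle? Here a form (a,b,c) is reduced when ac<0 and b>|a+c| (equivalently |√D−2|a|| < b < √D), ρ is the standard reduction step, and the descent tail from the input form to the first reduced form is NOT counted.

D = 3648, ⌊√D⌋ = 60
descent: ρ → (38,0,-24)
descent: ρ → (-24,48,14)  [lands on river]
river: ρ → (14,36,-42)
river: ρ → (-42,48,8)
river: ρ → (8,48,-42)
river: ρ → (-42,36,14)
river: ρ → (14,48,-24)
ρ-cycle length = 6 (tail of 2 descent steps not counted)

6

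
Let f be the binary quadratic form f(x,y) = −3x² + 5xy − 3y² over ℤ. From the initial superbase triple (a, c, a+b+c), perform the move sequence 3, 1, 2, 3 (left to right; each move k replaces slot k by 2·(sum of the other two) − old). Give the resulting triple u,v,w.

start (-3,-3,-1) = (f(1,0),f(0,1),f(1,1))
replace slot 3: 2·((-3)+(-3)) − (-1) = -11 → (-3,-3,-11)
replace slot 1: 2·((-3)+(-11)) − (-3) = -25 → (-25,-3,-11)
replace slot 2: 2·((-25)+(-11)) − (-3) = -69 → (-25,-69,-11)
replace slot 3: 2·((-25)+(-69)) − (-11) = -177 → (-25,-69,-177)

-25,-69,-177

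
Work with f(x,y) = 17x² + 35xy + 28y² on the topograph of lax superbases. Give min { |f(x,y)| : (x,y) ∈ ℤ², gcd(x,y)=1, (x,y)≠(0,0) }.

translate: b→1 (≡35 mod 34), so (17,35,28)→(17,1,10)
flip: (17,1,10)→(10,-1,17)
reduced (well bottom): (10,-1,17) with a≤c, −a<b≤a
well minimum = a = 10

10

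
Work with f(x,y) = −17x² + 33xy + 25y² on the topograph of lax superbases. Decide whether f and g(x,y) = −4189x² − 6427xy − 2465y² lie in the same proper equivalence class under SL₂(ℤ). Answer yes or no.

D₁ = 2789, D₂ = 2789
river cycle of f (length 26): (25, 17, -25), (-25, 33, 17), (17, 35, -23), (-23, 11, 29), (29, 47, -5), (-5, 43, 47), (47, 51, -1), (-1, 51, 47), (47, 43, -5), (-5, 47, 29), … (16 more)
river cycle of g (length 26): (-17, 33, 25), (25, 17, -25), (-25, 33, 17), (17, 35, -23), (-23, 11, 29), (29, 47, -5), (-5, 43, 47), (47, 51, -1), (-1, 51, 47), (47, 43, -5), … (16 more)
cycles coincide ⇒ equivalent

yes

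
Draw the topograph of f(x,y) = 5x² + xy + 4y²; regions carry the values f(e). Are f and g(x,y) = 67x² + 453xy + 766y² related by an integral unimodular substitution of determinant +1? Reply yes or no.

D₁ = -79, D₂ = -79
f: flip: (5,1,4)→(4,-1,5)
f: reduced (well bottom): (4,-1,5) with a≤c, −a<b≤a
g: translate: b→51 (≡453 mod 134), so (67,453,766)→(67,51,10)
g: flip: (67,51,10)→(10,-51,67)
g: translate: b→9 (≡-51 mod 20), so (10,-51,67)→(10,9,4)
g: flip: (10,9,4)→(4,-9,10)
g: translate: b→-1 (≡-9 mod 8), so (4,-9,10)→(4,-1,5)
g: reduced (well bottom): (4,-1,5) with a≤c, −a<b≤a
reduced forms (4, -1, 5) vs (4, -1, 5) ⇒ equivalent

yes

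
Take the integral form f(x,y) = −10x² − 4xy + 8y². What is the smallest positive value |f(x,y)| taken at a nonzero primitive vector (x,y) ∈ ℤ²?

descent: ρ → (8,4,-10)  [lands on river]
river: ρ → (-10,16,2)
river: ρ → (2,16,-10)
river: ρ → (-10,4,8)
river: ρ → (8,12,-6)
river: ρ → (-6,12,8)
closes: descent 1, river 6
min |a| on river = 2

2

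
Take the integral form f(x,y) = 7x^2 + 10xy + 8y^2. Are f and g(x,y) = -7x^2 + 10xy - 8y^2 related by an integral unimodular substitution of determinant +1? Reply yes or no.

D₁ = -124, D₂ = -124
f: translate: b→-4 (≡10 mod 14), so (7,10,8)→(7,-4,5)
f: flip: (7,-4,5)→(5,4,7)
f: reduced (well bottom): (5,4,7) with a≤c, −a<b≤a
g is negative-definite; reduce −g:
−g: translate: b→4 (≡-10 mod 14), so (7,-10,8)→(7,4,5)
−g: flip: (7,4,5)→(5,-4,7)
−g: reduced (well bottom): (5,-4,7) with a≤c, −a<b≤a
flip sign back: reduced form of g is (-5,4,-7)
reduced forms (5, 4, 7) vs (-5, 4, -7) ⇒ inequivalent

no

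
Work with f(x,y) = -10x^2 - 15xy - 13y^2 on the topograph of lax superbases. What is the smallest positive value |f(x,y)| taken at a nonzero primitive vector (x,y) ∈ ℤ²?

translate: b→-5 (≡15 mod 20), so (10,15,13)→(10,-5,8)
flip: (10,-5,8)→(8,5,10)
reduced (well bottom): (8,5,10) with a≤c, −a<b≤a
well minimum |f| = |-8| = 8 (negative-definite)

8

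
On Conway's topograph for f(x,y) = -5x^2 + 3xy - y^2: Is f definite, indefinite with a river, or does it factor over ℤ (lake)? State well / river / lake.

D = b²−4ac = 3² − 4·(-5)·(-1) = -11
D < 0 ⇒ definite ⇒ every region one sign ⇒ single well

well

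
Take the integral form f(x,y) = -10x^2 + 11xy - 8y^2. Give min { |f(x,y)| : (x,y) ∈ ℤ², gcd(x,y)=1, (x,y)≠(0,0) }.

translate: b→9 (≡-11 mod 20), so (10,-11,8)→(10,9,7)
flip: (10,9,7)→(7,-9,10)
translate: b→5 (≡-9 mod 14), so (7,-9,10)→(7,5,8)
reduced (well bottom): (7,5,8) with a≤c, −a<b≤a
well minimum |f| = |-7| = 7 (negative-definite)

7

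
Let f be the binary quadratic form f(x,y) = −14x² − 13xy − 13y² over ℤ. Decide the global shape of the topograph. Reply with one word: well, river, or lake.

D = b²−4ac = (-13)² − 4·(-14)·(-13) = -559
D < 0 ⇒ definite ⇒ every region one sign ⇒ single well

well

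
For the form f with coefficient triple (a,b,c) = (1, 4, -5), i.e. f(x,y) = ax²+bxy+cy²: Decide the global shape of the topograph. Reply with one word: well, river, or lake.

D = b²−4ac = 4² − 4·1·(-5) = 36
D = 6² is a perfect square ⇒ form factors over ℤ ⇒ lakes

lake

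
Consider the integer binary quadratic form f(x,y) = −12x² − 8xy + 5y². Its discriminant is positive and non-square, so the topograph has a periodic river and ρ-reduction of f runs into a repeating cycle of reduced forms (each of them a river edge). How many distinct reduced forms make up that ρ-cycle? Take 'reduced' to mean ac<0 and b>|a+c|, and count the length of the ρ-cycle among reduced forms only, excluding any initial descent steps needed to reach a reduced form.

D = 304, ⌊√D⌋ = 17
descent: ρ → (5,8,-12)  [lands on river]
river: ρ → (-12,16,1)
river: ρ → (1,16,-12)
river: ρ → (-12,8,5)
river: ρ → (5,12,-8)
river: ρ → (-8,4,9)
river: ρ → (9,14,-3)
river: ρ → (-3,16,4)
river: ρ → (4,16,-3)
river: ρ → (-3,14,9)
river: ρ → (9,4,-8)
river: ρ → (-8,12,5)
ρ-cycle length = 12 (tail of 1 descent step not counted)

12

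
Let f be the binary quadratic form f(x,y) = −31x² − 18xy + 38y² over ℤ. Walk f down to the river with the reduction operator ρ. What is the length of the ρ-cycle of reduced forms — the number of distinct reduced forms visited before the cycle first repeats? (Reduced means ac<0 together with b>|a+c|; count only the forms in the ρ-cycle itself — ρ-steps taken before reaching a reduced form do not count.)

D = 5036, ⌊√D⌋ = 70
descent: ρ → (38,18,-31)  [lands on river]
river: ρ → (-31,44,25)
river: ρ → (25,56,-19)
river: ρ → (-19,58,22)
river: ρ → (22,30,-47)
river: ρ → (-47,64,5)
river: ρ → (5,66,-34)
river: ρ → (-34,70,1)
river: ρ → (1,70,-34)
river: ρ → (-34,66,5)
river: ρ → (5,64,-47)
river: ρ → (-47,30,22)
river: ρ → (22,58,-19)
river: ρ → (-19,56,25)
river: ρ → (25,44,-31)
river: ρ → (-31,18,38)
river: ρ → (38,58,-11)
river: ρ → (-11,52,53)
river: ρ → (53,54,-10)
river: ρ → (-10,66,17)
river: ρ → (17,70,-2)
river: ρ → (-2,70,17)
river: ρ → (17,66,-10)
river: ρ → (-10,54,53)
river: ρ → (53,52,-11)
river: ρ → (-11,58,38)
ρ-cycle length = 26 (tail of 1 descent step not counted)

26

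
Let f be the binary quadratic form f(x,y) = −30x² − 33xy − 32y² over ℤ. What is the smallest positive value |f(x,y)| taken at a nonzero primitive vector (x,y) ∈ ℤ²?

translate: b→-27 (≡33 mod 60), so (30,33,32)→(30,-27,29)
flip: (30,-27,29)→(29,27,30)
reduced (well bottom): (29,27,30) with a≤c, −a<b≤a
well minimum |f| = |-29| = 29 (negative-definite)

29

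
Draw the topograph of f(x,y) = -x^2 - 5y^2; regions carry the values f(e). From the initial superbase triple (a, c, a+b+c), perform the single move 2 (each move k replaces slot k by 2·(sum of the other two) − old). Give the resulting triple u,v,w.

start (-1,-5,-6) = (f(1,0),f(0,1),f(1,1))
replace slot 2: 2·((-1)+(-6)) − (-5) = -9 → (-1,-9,-6)

-1,-9,-6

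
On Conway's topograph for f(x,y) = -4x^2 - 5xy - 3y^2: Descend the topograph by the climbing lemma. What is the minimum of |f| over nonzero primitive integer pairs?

translate: b→-3 (≡5 mod 8), so (4,5,3)→(4,-3,2)
flip: (4,-3,2)→(2,3,4)
translate: b→-1 (≡3 mod 4), so (2,3,4)→(2,-1,3)
reduced (well bottom): (2,-1,3) with a≤c, −a<b≤a
well minimum |f| = |-2| = 2 (negative-definite)

2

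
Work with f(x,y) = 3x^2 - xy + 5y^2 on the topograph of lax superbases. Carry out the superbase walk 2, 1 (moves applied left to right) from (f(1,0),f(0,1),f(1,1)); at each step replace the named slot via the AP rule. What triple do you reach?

start (3,5,7) = (f(1,0),f(0,1),f(1,1))
replace slot 2: 2·(3+7) − 5 = 15 → (3,15,7)
replace slot 1: 2·(15+7) − 3 = 41 → (41,15,7)

41,15,7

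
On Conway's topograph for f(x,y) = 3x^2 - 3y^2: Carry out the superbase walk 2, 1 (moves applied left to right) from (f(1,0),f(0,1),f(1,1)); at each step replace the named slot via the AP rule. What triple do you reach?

start (3,-3,0) = (f(1,0),f(0,1),f(1,1))
replace slot 2: 2·(3+0) − (-3) = 9 → (3,9,0)
replace slot 1: 2·(9+0) − 3 = 15 → (15,9,0)

15,9,0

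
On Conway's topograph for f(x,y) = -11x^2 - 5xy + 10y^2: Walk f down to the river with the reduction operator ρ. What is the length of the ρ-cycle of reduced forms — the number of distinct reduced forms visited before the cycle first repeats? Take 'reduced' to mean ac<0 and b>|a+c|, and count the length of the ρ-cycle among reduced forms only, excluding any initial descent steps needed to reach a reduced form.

D = 465, ⌊√D⌋ = 21
descent: ρ → (10,5,-11)  [lands on river]
river: ρ → (-11,17,4)
river: ρ → (4,15,-15)
river: ρ → (-15,15,4)
river: ρ → (4,17,-11)
river: ρ → (-11,5,10)
river: ρ → (10,15,-6)
river: ρ → (-6,21,1)
river: ρ → (1,21,-6)
river: ρ → (-6,15,10)
ρ-cycle length = 10 (tail of 1 descent step not counted)

10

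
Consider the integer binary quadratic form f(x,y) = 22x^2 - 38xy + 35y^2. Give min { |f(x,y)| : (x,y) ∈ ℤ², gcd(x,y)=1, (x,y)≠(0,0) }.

translate: b→6 (≡-38 mod 44), so (22,-38,35)→(22,6,19)
flip: (22,6,19)→(19,-6,22)
reduced (well bottom): (19,-6,22) with a≤c, −a<b≤a
well minimum = a = 19

19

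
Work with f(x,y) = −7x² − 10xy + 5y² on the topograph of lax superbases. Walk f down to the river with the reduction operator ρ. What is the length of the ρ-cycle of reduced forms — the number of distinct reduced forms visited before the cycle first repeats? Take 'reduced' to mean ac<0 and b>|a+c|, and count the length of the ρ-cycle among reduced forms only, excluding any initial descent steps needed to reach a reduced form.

D = 240, ⌊√D⌋ = 15
descent: ρ → (5,10,-7)  [lands on river]
river: ρ → (-7,4,8)
river: ρ → (8,12,-3)
river: ρ → (-3,12,8)
river: ρ → (8,4,-7)
river: ρ → (-7,10,5)
ρ-cycle length = 6 (tail of 1 descent step not counted)

6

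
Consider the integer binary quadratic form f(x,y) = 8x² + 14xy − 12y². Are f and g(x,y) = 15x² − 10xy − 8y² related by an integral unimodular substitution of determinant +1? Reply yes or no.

D₁ = 580, D₂ = 580
river cycle of f (length 10): (-12, 10, 10), (10, 10, -12), (-12, 14, 8), (8, 18, -8), (-8, 14, 12), (12, 10, -10), (-10, 10, 12), (12, 14, -8), (-8, 18, 8), (8, 14, -12)
river cycle of g (length 6): (-8, 10, 15), (15, 20, -3), (-3, 22, 8), (8, 10, -15), (-15, 20, 3), (3, 22, -8)
cycles differ ⇒ inequivalent

no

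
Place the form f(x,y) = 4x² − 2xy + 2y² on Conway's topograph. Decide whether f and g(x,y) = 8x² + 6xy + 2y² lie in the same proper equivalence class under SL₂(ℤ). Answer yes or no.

D₁ = -28, D₂ = -28
f: flip: (4,-2,2)→(2,2,4)
f: reduced (well bottom): (2,2,4) with a≤c, −a<b≤a
g: flip: (8,6,2)→(2,-6,8)
g: translate: b→2 (≡-6 mod 4), so (2,-6,8)→(2,2,4)
g: reduced (well bottom): (2,2,4) with a≤c, −a<b≤a
reduced forms (2, 2, 4) vs (2, 2, 4) ⇒ equivalent

yes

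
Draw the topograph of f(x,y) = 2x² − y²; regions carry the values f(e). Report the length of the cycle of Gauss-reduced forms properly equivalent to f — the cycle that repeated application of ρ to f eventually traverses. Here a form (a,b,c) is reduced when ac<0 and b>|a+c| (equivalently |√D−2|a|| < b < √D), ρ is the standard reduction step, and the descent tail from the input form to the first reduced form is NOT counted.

D = 8, ⌊√D⌋ = 2
descent: ρ → (-1,2,1)  [lands on river]
river: ρ → (1,2,-1)
ρ-cycle length = 2 (tail of 1 descent step not counted)

2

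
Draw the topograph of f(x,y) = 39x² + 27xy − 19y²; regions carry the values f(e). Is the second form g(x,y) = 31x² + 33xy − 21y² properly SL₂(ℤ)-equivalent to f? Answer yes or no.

D₁ = 3693, D₂ = 3693
river cycle of f (length 22): (-19, 49, 17), (17, 53, -13), (-13, 51, 21), (21, 33, -31), (-31, 29, 23), (23, 17, -37), (-37, 57, 3), (3, 57, -37), (-37, 17, 23), (23, 29, -31), … (12 more)
river cycle of g (length 22): (-21, 51, 13), (13, 53, -17), (-17, 49, 19), (19, 27, -39), (-39, 51, 7), (7, 47, -53), (-53, 59, 1), (1, 59, -53), (-53, 47, 7), (7, 51, -39), … (12 more)
cycles differ ⇒ inequivalent

no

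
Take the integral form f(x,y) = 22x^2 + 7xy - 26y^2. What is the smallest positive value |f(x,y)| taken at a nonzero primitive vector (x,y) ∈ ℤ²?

river: ρ → (-26,45,3)
river: ρ → (3,45,-26)
river: ρ → (-26,7,22)
river: ρ → (22,37,-11)
river: ρ → (-11,29,34)
river: ρ → (34,39,-6)
river: ρ → (-6,45,13)
river: ρ → (13,33,-24)
river: ρ → (-24,15,22)
river: ρ → (22,29,-17)
river: ρ → (-17,39,12)
river: ρ → (12,33,-26)
river: ρ → (-26,19,19)
river: ρ → (19,19,-26)
river: ρ → (-26,33,12)
river: ρ → (12,39,-17)
river: ρ → (-17,29,22)
river: ρ → (22,15,-24)
river: ρ → (-24,33,13)
river: ρ → (13,45,-6)
river: ρ → (-6,39,34)
river: ρ → (34,29,-11)
river: ρ → (-11,37,22)
river: ρ → (22,7,-26)
closes: descent 0, river 24
min |a| on river = 3

3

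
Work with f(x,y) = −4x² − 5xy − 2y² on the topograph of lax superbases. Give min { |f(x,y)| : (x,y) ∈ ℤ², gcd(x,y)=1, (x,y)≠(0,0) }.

translate: b→-3 (≡5 mod 8), so (4,5,2)→(4,-3,1)
flip: (4,-3,1)→(1,3,4)
translate: b→1 (≡3 mod 2), so (1,3,4)→(1,1,2)
reduced (well bottom): (1,1,2) with a≤c, −a<b≤a
well minimum |f| = |-1| = 1 (negative-definite)

1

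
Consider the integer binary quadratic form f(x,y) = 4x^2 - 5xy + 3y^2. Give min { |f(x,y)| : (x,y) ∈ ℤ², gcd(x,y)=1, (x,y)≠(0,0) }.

translate: b→3 (≡-5 mod 8), so (4,-5,3)→(4,3,2)
flip: (4,3,2)→(2,-3,4)
translate: b→1 (≡-3 mod 4), so (2,-3,4)→(2,1,3)
reduced (well bottom): (2,1,3) with a≤c, −a<b≤a
well minimum = a = 2

2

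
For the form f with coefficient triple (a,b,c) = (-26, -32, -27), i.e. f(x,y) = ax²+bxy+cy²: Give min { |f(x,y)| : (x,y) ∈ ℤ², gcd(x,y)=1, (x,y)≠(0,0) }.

translate: b→-20 (≡32 mod 52), so (26,32,27)→(26,-20,21)
flip: (26,-20,21)→(21,20,26)
reduced (well bottom): (21,20,26) with a≤c, −a<b≤a
well minimum |f| = |-21| = 21 (negative-definite)

21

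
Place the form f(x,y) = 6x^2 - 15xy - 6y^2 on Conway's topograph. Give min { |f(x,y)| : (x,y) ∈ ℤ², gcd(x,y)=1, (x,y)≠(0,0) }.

descent: ρ → (-6,15,6)  [lands on river]
river: ρ → (6,9,-12)
river: ρ → (-12,15,3)
river: ρ → (3,15,-12)
river: ρ → (-12,9,6)
river: ρ → (6,15,-6)
river: ρ → (-6,9,12)
river: ρ → (12,15,-3)
river: ρ → (-3,15,12)
river: ρ → (12,9,-6)
closes: descent 1, river 10
min |a| on river = 3

3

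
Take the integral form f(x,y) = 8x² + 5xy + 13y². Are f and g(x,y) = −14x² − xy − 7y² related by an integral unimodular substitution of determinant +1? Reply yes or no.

D₁ = -391, D₂ = -391
f: reduced (well bottom): (8,5,13) with a≤c, −a<b≤a
g is negative-definite; reduce −g:
−g: flip: (14,1,7)→(7,-1,14)
−g: reduced (well bottom): (7,-1,14) with a≤c, −a<b≤a
flip sign back: reduced form of g is (-7,1,-14)
reduced forms (8, 5, 13) vs (-7, 1, -14) ⇒ inequivalent

no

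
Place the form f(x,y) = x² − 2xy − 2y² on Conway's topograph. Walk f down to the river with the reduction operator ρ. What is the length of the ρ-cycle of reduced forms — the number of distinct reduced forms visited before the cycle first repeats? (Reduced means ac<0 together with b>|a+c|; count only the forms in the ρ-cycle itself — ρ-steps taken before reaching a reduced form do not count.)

D = 12, ⌊√D⌋ = 3
descent: ρ → (-2,2,1)  [lands on river]
river: ρ → (1,2,-2)
ρ-cycle length = 2 (tail of 1 descent step not counted)

2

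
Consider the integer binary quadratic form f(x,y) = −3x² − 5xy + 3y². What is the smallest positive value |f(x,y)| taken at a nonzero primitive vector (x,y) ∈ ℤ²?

descent: ρ → (3,5,-3)  [lands on river]
river: ρ → (-3,7,1)
river: ρ → (1,7,-3)
river: ρ → (-3,5,3)
river: ρ → (3,7,-1)
river: ρ → (-1,7,3)
closes: descent 1, river 6
min |a| on river = 1

1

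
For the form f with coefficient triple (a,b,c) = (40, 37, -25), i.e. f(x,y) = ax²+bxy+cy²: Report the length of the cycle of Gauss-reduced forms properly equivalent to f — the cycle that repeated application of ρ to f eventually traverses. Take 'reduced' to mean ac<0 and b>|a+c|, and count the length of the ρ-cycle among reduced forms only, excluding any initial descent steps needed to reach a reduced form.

D = 5369, ⌊√D⌋ = 73
river: ρ → (-25,63,14)
river: ρ → (14,49,-53)
river: ρ → (-53,57,10)
river: ρ → (10,63,-35)
river: ρ → (-35,7,38)
river: ρ → (38,69,-4)
river: ρ → (-4,67,55)
river: ρ → (55,43,-16)
river: ρ → (-16,53,40)
river: ρ → (40,27,-29)
river: ρ → (-29,31,38)
river: ρ → (38,45,-22)
river: ρ → (-22,43,40)
river: ρ → (40,37,-25)
ρ-cycle length = 14 (tail of 0 descent steps not counted)

14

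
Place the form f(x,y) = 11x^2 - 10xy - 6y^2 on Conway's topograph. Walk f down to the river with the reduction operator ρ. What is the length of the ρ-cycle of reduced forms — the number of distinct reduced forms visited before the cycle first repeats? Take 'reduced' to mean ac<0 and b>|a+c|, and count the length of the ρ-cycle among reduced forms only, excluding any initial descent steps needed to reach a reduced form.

D = 364, ⌊√D⌋ = 19
descent: ρ → (-6,10,11)  [lands on river]
river: ρ → (11,12,-5)
river: ρ → (-5,18,2)
river: ρ → (2,18,-5)
river: ρ → (-5,12,11)
river: ρ → (11,10,-6)
river: ρ → (-6,14,7)
river: ρ → (7,14,-6)
ρ-cycle length = 8 (tail of 1 descent step not counted)

8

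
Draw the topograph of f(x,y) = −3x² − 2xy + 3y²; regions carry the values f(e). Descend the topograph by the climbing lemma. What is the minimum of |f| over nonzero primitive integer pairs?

descent: ρ → (3,2,-3)  [lands on river]
river: ρ → (-3,4,2)
river: ρ → (2,4,-3)
river: ρ → (-3,2,3)
river: ρ → (3,4,-2)
river: ρ → (-2,4,3)
closes: descent 1, river 6
min |a| on river = 2

2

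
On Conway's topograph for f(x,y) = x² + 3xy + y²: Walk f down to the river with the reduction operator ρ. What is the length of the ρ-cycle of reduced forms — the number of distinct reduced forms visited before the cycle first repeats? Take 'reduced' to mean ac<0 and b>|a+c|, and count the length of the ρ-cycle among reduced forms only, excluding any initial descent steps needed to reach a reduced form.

D = 5, ⌊√D⌋ = 2
descent: ρ → (1,1,-1)  [lands on river]
river: ρ → (-1,1,1)
ρ-cycle length = 2 (tail of 1 descent step not counted)

2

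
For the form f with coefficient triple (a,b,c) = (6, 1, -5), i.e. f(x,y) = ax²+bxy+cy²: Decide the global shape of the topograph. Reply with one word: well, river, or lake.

D = b²−4ac = 1² − 4·6·(-5) = 121
D = 11² is a perfect square ⇒ form factors over ℤ ⇒ lakes

lake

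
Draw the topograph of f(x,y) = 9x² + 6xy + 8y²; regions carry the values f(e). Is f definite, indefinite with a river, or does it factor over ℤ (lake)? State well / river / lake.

D = b²−4ac = 6² − 4·9·8 = -252
D < 0 ⇒ definite ⇒ every region one sign ⇒ single well

well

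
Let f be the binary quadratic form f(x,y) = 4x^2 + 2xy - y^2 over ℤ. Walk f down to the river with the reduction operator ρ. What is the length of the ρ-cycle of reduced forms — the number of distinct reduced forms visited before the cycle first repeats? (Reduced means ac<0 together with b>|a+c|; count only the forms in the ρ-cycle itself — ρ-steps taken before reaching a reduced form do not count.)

D = 20, ⌊√D⌋ = 4
descent: ρ → (-1,4,1)  [lands on river]
river: ρ → (1,4,-1)
ρ-cycle length = 2 (tail of 1 descent step not counted)

2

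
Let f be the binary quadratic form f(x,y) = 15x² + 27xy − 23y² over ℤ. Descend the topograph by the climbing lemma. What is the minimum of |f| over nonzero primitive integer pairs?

river: ρ → (-23,19,19)
river: ρ → (19,19,-23)
river: ρ → (-23,27,15)
river: ρ → (15,33,-17)
river: ρ → (-17,35,13)
river: ρ → (13,43,-5)
river: ρ → (-5,37,37)
river: ρ → (37,37,-5)
river: ρ → (-5,43,13)
river: ρ → (13,35,-17)
river: ρ → (-17,33,15)
river: ρ → (15,27,-23)
closes: descent 0, river 12
min |a| on river = 5

5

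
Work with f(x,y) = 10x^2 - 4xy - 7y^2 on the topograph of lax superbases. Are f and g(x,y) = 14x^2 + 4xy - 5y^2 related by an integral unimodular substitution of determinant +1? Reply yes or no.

D₁ = 296, D₂ = 296
river cycle of f (length 10): (-7, 4, 10), (10, 16, -1), (-1, 16, 10), (10, 4, -7), (-7, 10, 7), (7, 4, -10), (-10, 16, 1), (1, 16, -10), (-10, 4, 7), (7, 10, -7)
river cycle of g (length 6): (-5, 16, 2), (2, 16, -5), (-5, 14, 5), (5, 16, -2), (-2, 16, 5), (5, 14, -5)
cycles differ ⇒ inequivalent

no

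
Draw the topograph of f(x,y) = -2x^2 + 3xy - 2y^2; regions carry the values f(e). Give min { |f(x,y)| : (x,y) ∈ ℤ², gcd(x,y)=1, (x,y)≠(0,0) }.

translate: b→1 (≡-3 mod 4), so (2,-3,2)→(2,1,1)
flip: (2,1,1)→(1,-1,2)
translate: b→1 (≡-1 mod 2), so (1,-1,2)→(1,1,2)
reduced (well bottom): (1,1,2) with a≤c, −a<b≤a
well minimum |f| = |-1| = 1 (negative-definite)

1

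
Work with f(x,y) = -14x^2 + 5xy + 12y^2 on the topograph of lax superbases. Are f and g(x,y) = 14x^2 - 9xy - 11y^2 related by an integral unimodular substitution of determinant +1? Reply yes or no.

D₁ = 697, D₂ = 697
river cycle of f (length 10): (12, 19, -7), (-7, 23, 6), (6, 25, -3), (-3, 23, 14), (14, 5, -12), (-12, 19, 7), (7, 23, -6), (-6, 25, 3), (3, 23, -14), (-14, 5, 12)
river cycle of g (length 18): (-11, 9, 14), (14, 19, -6), (-6, 17, 17), (17, 17, -6), (-6, 19, 14), (14, 9, -11), (-11, 13, 12), (12, 11, -12), (-12, 13, 11), (11, 9, -14), … (8 more)
cycles differ ⇒ inequivalent

no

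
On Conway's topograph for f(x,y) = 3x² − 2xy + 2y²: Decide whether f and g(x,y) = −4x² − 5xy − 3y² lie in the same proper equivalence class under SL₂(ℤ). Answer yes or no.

D₁ = -20, D₂ = -23
discriminants differ ⇒ not SL₂(ℤ)-equivalent

no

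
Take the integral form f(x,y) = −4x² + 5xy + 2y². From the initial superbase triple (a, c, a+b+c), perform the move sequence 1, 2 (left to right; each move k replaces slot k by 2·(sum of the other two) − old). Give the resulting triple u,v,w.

start (-4,2,3) = (f(1,0),f(0,1),f(1,1))
replace slot 1: 2·(2+3) − (-4) = 14 → (14,2,3)
replace slot 2: 2·(14+3) − 2 = 32 → (14,32,3)

14,32,3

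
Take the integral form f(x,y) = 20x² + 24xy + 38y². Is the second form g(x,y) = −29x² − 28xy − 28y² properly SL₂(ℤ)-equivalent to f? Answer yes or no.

D₁ = -2464, D₂ = -2464
f: translate: b→-16 (≡24 mod 40), so (20,24,38)→(20,-16,34)
f: reduced (well bottom): (20,-16,34) with a≤c, −a<b≤a
g is negative-definite; reduce −g:
−g: flip: (29,28,28)→(28,-28,29)
−g: translate: b→28 (≡-28 mod 56), so (28,-28,29)→(28,28,29)
−g: reduced (well bottom): (28,28,29) with a≤c, −a<b≤a
flip sign back: reduced form of g is (-28,-28,-29)
reduced forms (20, -16, 34) vs (-28, -28, -29) ⇒ inequivalent

no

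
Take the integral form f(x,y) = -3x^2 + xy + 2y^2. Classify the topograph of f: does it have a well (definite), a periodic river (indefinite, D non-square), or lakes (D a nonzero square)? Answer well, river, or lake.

D = b²−4ac = 1² − 4·(-3)·2 = 25
D = 5² is a perfect square ⇒ form factors over ℤ ⇒ lakes

lake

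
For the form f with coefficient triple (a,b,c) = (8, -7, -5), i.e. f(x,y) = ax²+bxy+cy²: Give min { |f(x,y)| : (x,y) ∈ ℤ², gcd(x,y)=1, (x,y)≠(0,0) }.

descent: ρ → (-5,7,8)  [lands on river]
river: ρ → (8,9,-4)
river: ρ → (-4,7,10)
river: ρ → (10,13,-1)
river: ρ → (-1,13,10)
river: ρ → (10,7,-4)
river: ρ → (-4,9,8)
river: ρ → (8,7,-5)
river: ρ → (-5,13,2)
river: ρ → (2,11,-11)
river: ρ → (-11,11,2)
river: ρ → (2,13,-5)
closes: descent 1, river 12
min |a| on river = 1

1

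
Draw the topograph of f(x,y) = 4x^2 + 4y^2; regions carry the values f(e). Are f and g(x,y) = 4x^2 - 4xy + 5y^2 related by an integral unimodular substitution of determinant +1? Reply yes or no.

D₁ = -64, D₂ = -64
f: reduced (well bottom): (4,0,4) with a≤c, −a<b≤a
g: translate: b→4 (≡-4 mod 8), so (4,-4,5)→(4,4,5)
g: reduced (well bottom): (4,4,5) with a≤c, −a<b≤a
reduced forms (4, 0, 4) vs (4, 4, 5) ⇒ inequivalent

no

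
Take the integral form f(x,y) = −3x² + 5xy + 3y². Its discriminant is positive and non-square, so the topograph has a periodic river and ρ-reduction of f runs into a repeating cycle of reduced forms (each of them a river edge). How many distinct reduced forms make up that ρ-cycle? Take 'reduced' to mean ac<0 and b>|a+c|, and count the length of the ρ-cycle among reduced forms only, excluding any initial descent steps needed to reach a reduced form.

D = 61, ⌊√D⌋ = 7
river: ρ → (3,7,-1)
river: ρ → (-1,7,3)
river: ρ → (3,5,-3)
river: ρ → (-3,7,1)
river: ρ → (1,7,-3)
river: ρ → (-3,5,3)
ρ-cycle length = 6 (tail of 0 descent steps not counted)

6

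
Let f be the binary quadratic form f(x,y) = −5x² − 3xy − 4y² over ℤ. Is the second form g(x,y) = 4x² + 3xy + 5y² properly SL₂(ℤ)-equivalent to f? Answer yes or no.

D₁ = -71, D₂ = -71
f is negative-definite; reduce −f:
−f: flip: (5,3,4)→(4,-3,5)
−f: reduced (well bottom): (4,-3,5) with a≤c, −a<b≤a
flip sign back: reduced form of f is (-4,3,-5)
g: reduced (well bottom): (4,3,5) with a≤c, −a<b≤a
reduced forms (-4, 3, -5) vs (4, 3, 5) ⇒ inequivalent

no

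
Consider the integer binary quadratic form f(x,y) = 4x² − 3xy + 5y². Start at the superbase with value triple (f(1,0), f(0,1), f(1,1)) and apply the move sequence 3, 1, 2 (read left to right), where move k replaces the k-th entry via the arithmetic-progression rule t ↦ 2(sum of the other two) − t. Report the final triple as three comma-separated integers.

start (4,5,6) = (f(1,0),f(0,1),f(1,1))
replace slot 3: 2·(4+5) − 6 = 12 → (4,5,12)
replace slot 1: 2·(5+12) − 4 = 30 → (30,5,12)
replace slot 2: 2·(30+12) − 5 = 79 → (30,79,12)

30,79,12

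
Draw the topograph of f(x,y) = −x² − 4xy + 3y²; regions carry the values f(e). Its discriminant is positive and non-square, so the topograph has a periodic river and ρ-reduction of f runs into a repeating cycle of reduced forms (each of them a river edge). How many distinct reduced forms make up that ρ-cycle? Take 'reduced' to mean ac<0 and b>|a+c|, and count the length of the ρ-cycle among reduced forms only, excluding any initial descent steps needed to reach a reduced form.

D = 28, ⌊√D⌋ = 5
descent: ρ → (3,4,-1)  [lands on river]
river: ρ → (-1,4,3)
river: ρ → (3,2,-2)
river: ρ → (-2,2,3)
ρ-cycle length = 4 (tail of 1 descent step not counted)

4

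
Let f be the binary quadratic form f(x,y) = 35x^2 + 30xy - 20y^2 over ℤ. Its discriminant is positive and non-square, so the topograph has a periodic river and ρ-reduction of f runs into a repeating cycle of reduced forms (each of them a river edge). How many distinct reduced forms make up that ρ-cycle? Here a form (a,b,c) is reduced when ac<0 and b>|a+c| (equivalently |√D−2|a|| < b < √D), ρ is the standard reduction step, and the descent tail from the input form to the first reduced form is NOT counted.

D = 3700, ⌊√D⌋ = 60
river: ρ → (-20,50,15)
river: ρ → (15,40,-35)
river: ρ → (-35,30,20)
river: ρ → (20,50,-15)
river: ρ → (-15,40,35)
river: ρ → (35,30,-20)
ρ-cycle length = 6 (tail of 0 descent steps not counted)

6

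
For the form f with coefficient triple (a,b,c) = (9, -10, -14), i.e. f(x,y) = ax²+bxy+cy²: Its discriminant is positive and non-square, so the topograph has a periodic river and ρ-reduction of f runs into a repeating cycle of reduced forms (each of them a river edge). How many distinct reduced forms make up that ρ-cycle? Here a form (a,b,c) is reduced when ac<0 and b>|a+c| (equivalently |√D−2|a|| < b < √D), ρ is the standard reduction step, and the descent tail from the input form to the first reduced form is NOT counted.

D = 604, ⌊√D⌋ = 24
descent: ρ → (-14,10,9)  [lands on river]
river: ρ → (9,8,-15)
river: ρ → (-15,22,2)
river: ρ → (2,22,-15)
river: ρ → (-15,8,9)
river: ρ → (9,10,-14)
river: ρ → (-14,18,5)
river: ρ → (5,22,-6)
river: ρ → (-6,14,17)
river: ρ → (17,20,-3)
river: ρ → (-3,22,10)
river: ρ → (10,18,-7)
river: ρ → (-7,24,1)
river: ρ → (1,24,-7)
river: ρ → (-7,18,10)
river: ρ → (10,22,-3)
river: ρ → (-3,20,17)
river: ρ → (17,14,-6)
river: ρ → (-6,22,5)
river: ρ → (5,18,-14)
ρ-cycle length = 20 (tail of 1 descent step not counted)

20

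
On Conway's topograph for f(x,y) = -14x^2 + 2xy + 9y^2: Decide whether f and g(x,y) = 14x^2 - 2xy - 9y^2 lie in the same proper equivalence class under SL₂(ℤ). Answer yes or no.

D₁ = 508, D₂ = 508
river cycle of f (length 12): (9, 16, -7), (-7, 12, 13), (13, 14, -6), (-6, 22, 1), (1, 22, -6), (-6, 14, 13), (13, 12, -7), (-7, 16, 9), (9, 20, -3), (-3, 22, 2), … (2 more)
river cycle of g (length 12): (-9, 20, 3), (3, 22, -2), (-2, 22, 3), (3, 20, -9), (-9, 16, 7), (7, 12, -13), (-13, 14, 6), (6, 22, -1), (-1, 22, 6), (6, 14, -13), … (2 more)
cycles differ ⇒ inequivalent

no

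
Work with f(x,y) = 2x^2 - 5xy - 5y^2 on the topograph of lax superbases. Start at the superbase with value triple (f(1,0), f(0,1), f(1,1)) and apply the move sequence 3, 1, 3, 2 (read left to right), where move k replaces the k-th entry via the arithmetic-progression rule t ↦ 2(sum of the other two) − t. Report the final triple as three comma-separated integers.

start (2,-5,-8) = (f(1,0),f(0,1),f(1,1))
replace slot 3: 2·(2+(-5)) − (-8) = 2 → (2,-5,2)
replace slot 1: 2·((-5)+2) − 2 = -8 → (-8,-5,2)
replace slot 3: 2·((-8)+(-5)) − 2 = -28 → (-8,-5,-28)
replace slot 2: 2·((-8)+(-28)) − (-5) = -67 → (-8,-67,-28)

-8,-67,-28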